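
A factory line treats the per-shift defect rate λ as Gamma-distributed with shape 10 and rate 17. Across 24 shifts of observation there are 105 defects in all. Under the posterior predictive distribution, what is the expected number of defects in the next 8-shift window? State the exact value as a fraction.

920/41

Total count 105 over total exposure 24 shifts.
Conjugate update: add total count to the shape and total exposure to the rate, giving Gamma(115, 41).
Predictive mean over an 8-shift window = T·E[λ|data] = 8·115/41 = 920/41.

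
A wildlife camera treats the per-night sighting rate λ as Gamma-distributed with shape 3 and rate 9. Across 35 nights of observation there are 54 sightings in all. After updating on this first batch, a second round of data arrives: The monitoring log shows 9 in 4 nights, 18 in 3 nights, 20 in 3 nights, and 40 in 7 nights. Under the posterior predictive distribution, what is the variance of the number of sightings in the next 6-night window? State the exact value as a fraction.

Total count 54 over total exposure 35 nights.
After the first batch: Gamma(3 + 54, 9 + 35) = Gamma(57, 44).
Total count: 9 + 18 + 20 + 40 = 87.
Total exposure: 4 + 3 + 3 + 7 = 17 nights.
After the second batch: Gamma(57 + 87, 44 + 17) = Gamma(144, 61).
The posterior predictive for a window of length T is Negative Binomial with variance T·α'·(β'+T)/β'² = 6·144·67/3721 = 57888/3721.

57888/3721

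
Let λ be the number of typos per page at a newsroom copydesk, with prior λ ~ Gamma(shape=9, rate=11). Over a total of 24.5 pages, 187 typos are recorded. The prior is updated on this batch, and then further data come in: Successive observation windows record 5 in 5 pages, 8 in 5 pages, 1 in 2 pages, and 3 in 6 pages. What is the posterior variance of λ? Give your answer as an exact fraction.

852/11449

Total count 187 over total exposure 24.5 pages.
After the first batch: Gamma(9 + 187, 11 + 24.5) = Gamma(196, 71/2).
Total count: 5 + 8 + 1 + 3 = 17.
Total exposure: 5 + 5 + 2 + 6 = 18 pages.
After the second batch: Gamma(196 + 17, 71/2 + 18) = Gamma(213, 107/2).
Posterior variance = α'/β'² = 213/(11449/4) = 852/11449.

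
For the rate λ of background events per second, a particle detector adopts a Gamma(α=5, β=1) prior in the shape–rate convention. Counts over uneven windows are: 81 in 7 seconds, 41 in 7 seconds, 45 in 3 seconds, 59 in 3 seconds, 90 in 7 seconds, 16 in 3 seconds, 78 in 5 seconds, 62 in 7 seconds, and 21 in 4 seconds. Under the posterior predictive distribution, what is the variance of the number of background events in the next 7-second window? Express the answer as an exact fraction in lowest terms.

Total count: 81 + 41 + 45 + 59 + 90 + 16 + 78 + 62 + 21 = 493.
Total exposure: 7 + 7 + 3 + 3 + 7 + 3 + 5 + 7 + 4 = 46 seconds.
Posterior: α' = 5 + 493 = 498, β' = 1 + 46 = 47.
The posterior predictive for a window of length T is Negative Binomial with variance T·α'·(β'+T)/β'² = 7·498·54/2209 = 188244/2209.

188244/2209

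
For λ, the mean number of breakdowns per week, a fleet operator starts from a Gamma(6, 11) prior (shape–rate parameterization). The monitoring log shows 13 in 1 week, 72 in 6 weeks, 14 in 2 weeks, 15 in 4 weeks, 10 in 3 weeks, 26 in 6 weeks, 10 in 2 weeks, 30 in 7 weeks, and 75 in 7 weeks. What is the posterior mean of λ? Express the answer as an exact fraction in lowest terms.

271/49

Total count: 13 + 72 + 14 + 15 + 10 + 26 + 10 + 30 + 75 = 265.
Total exposure: 1 + 6 + 2 + 4 + 3 + 6 + 2 + 7 + 7 = 38 weeks.
Conjugate update: add total count to the shape and total exposure to the rate, giving Gamma(271, 49).
Posterior mean = α'/β' = 271/49.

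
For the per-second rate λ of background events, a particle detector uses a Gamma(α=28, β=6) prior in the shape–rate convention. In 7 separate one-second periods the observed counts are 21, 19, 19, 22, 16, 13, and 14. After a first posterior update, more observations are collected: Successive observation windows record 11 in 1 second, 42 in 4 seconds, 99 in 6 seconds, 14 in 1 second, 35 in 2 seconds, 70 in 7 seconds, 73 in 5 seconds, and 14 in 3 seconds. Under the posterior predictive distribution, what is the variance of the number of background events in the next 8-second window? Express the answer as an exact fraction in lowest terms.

Total count: 21 + 19 + 19 + 22 + 16 + 13 + 14 = 124.
Total exposure: 7 seconds.
After the first batch: Gamma(28 + 124, 6 + 7) = Gamma(152, 13).
Total count: 11 + 42 + 99 + 14 + 35 + 70 + 73 + 14 = 358.
Total exposure: 1 + 4 + 6 + 1 + 2 + 7 + 5 + 3 = 29 seconds.
After the second batch: Gamma(152 + 358, 13 + 29) = Gamma(510, 42).
The posterior predictive for a window of length T is Negative Binomial with variance T·α'·(β'+T)/β'² = 8·510·50/1764 = 17000/147.

17000/147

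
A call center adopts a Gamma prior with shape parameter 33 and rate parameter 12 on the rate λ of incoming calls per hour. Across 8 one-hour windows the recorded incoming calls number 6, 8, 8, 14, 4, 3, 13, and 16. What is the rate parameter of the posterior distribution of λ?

Total count: 6 + 8 + 8 + 14 + 4 + 3 + 13 + 16 = 72.
Total exposure: 8 hours.
Posterior: α' = 33 + 72 = 105, β' = 12 + 8 = 20.

20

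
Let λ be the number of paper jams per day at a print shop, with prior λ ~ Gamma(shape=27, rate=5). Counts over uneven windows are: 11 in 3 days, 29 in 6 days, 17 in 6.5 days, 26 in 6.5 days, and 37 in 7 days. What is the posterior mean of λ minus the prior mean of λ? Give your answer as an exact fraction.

Total count: 11 + 29 + 17 + 26 + 37 = 120.
Total exposure: 3 + 6 + 6.5 + 6.5 + 7 = 29 days.
By Gamma–Poisson conjugacy, the posterior is Gamma(α + Σx, β + Σt) = Gamma(27 + 120, 5 + 29) = Gamma(147, 34).
Posterior mean = 147/34 = 147/34; prior mean = 27/5 = 27/5. Difference = 147/34 − 27/5 = -183/170.

-183/170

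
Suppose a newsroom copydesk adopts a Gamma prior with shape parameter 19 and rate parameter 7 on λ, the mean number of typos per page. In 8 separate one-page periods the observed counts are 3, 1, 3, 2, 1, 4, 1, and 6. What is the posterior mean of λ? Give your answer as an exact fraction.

8/3

Total count: 3 + 1 + 3 + 2 + 1 + 4 + 1 + 6 = 21.
Total exposure: 8 pages.
By Gamma–Poisson conjugacy, the posterior is Gamma(α + Σx, β + Σt) = Gamma(19 + 21, 7 + 8) = Gamma(40, 15).
Posterior mean = α'/β' = 40/15 = 8/3.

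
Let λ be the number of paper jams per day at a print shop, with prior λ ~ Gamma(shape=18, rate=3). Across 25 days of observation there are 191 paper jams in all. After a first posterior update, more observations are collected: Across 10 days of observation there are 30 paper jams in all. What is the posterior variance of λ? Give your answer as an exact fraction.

Total count 191 over total exposure 25 days.
After the first batch: Gamma(18 + 191, 3 + 25) = Gamma(209, 28).
Total count 30 over total exposure 10 days.
After the second batch: Gamma(209 + 30, 28 + 10) = Gamma(239, 38).
Posterior variance = α'/β'² = 239/1444.

239/1444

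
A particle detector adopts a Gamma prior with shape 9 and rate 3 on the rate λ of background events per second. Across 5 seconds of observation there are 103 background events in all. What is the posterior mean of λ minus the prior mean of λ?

Total count 103 over total exposure 5 seconds.
The Gamma prior is conjugate for the Poisson rate, so λ | data ~ Gamma(9+103, 3+5) = Gamma(112, 8).
Posterior mean = 112/8 = 14; prior mean = 9/3 = 3. Difference = 14 − 3 = 11.

11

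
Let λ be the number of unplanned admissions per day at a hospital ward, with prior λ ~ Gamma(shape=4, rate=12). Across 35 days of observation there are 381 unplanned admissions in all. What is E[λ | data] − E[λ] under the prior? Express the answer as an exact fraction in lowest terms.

1108/141

Total count 381 over total exposure 35 days.
Gamma(α, β) with Poisson data over total exposure Σt gives posterior Gamma(α+Σx, β+Σt) = Gamma(385, 47).
Posterior mean = 385/47 = 385/47; prior mean = 4/12 = 1/3. Difference = 385/47 − 1/3 = 1108/141.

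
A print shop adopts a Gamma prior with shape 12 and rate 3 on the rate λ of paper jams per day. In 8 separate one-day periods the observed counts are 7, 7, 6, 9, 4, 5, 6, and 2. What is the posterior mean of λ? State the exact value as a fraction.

58/11

Total count: 7 + 7 + 6 + 9 + 4 + 5 + 6 + 2 = 46.
Total exposure: 8 days.
Gamma(α, β) with Poisson data over total exposure Σt gives posterior Gamma(α+Σx, β+Σt) = Gamma(58, 11).
Posterior mean = α'/β' = 58/11.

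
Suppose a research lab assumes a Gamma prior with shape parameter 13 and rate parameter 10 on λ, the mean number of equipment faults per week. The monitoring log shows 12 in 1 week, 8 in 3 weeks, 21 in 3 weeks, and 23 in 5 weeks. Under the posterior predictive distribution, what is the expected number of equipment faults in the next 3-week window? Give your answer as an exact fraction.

Total count: 12 + 8 + 21 + 23 = 64.
Total exposure: 1 + 3 + 3 + 5 = 12 weeks.
The Gamma prior is conjugate for the Poisson rate, so λ | data ~ Gamma(13+64, 10+12) = Gamma(77, 22).
Predictive mean over a 3-week window = T·E[λ|data] = 3·77/22 = 21/2.

21/2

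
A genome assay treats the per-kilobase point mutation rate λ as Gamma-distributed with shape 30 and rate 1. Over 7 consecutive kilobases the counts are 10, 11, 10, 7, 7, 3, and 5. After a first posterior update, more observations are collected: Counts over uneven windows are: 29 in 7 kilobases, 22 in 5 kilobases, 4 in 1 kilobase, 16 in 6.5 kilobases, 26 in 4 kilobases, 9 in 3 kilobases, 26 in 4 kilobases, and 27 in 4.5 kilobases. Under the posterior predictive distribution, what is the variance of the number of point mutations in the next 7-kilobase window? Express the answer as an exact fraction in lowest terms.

84700/1849

Total count: 10 + 11 + 10 + 7 + 7 + 3 + 5 = 53.
Total exposure: 7 kilobases.
After the first batch: Gamma(30 + 53, 1 + 7) = Gamma(83, 8).
Total count: 29 + 22 + 4 + 16 + 26 + 9 + 26 + 27 = 159.
Total exposure: 7 + 5 + 1 + 6.5 + 4 + 3 + 4 + 4.5 = 35 kilobases.
After the second batch: Gamma(83 + 159, 8 + 35) = Gamma(242, 43).
The posterior predictive for a window of length T is Negative Binomial with variance T·α'·(β'+T)/β'² = 7·242·50/1849 = 84700/1849.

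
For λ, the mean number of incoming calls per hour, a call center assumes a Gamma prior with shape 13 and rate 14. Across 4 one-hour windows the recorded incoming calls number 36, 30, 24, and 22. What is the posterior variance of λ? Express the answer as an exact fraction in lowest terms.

125/324

Total count: 36 + 30 + 24 + 22 = 112.
Total exposure: 4 hours.
Posterior: α' = 13 + 112 = 125, β' = 14 + 4 = 18.
Posterior variance = α'/β'² = 125/324.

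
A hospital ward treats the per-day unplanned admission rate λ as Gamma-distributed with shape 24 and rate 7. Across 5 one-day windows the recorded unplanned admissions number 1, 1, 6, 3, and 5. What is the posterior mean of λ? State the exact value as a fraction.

10/3

Total count: 1 + 1 + 6 + 3 + 5 = 16.
Total exposure: 5 days.
Conjugate update: add total count to the shape and total exposure to the rate, giving Gamma(40, 12).
Posterior mean = α'/β' = 40/12 = 10/3.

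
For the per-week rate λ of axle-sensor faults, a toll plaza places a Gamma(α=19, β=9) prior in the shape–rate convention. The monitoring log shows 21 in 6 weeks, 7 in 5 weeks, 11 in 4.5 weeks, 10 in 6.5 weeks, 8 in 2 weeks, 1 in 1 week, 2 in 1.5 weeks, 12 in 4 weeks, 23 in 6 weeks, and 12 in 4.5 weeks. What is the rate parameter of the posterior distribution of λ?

Total count: 21 + 7 + 11 + 10 + 8 + 1 + 2 + 12 + 23 + 12 = 107.
Total exposure: 6 + 5 + 4.5 + 6.5 + 2 + 1 + 1.5 + 4 + 6 + 4.5 = 41 weeks.
By Gamma–Poisson conjugacy, the posterior is Gamma(α + Σx, β + Σt) = Gamma(19 + 107, 9 + 41) = Gamma(126, 50).

50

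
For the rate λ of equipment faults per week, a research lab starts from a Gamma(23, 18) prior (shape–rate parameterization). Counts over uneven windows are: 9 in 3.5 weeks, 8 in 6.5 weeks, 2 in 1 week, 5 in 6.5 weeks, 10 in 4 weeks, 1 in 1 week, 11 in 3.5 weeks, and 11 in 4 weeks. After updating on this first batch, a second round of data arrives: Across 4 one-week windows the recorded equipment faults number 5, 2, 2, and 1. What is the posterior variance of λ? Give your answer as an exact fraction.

Total count: 9 + 8 + 2 + 5 + 10 + 1 + 11 + 11 = 57.
Total exposure: 3.5 + 6.5 + 1 + 6.5 + 4 + 1 + 3.5 + 4 = 30 weeks.
After the first batch: Gamma(23 + 57, 18 + 30) = Gamma(80, 48).
Total count: 5 + 2 + 2 + 1 = 10.
Total exposure: 4 weeks.
After the second batch: Gamma(80 + 10, 48 + 4) = Gamma(90, 52).
Posterior variance = α'/β'² = 90/2704 = 45/1352.

45/1352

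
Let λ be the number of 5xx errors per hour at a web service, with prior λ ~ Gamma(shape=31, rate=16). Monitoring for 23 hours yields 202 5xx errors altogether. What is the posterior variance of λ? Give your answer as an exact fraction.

233/1521

Total count 202 over total exposure 23 hours.
Posterior: α' = 31 + 202 = 233, β' = 16 + 23 = 39.
Posterior variance = α'/β'² = 233/1521.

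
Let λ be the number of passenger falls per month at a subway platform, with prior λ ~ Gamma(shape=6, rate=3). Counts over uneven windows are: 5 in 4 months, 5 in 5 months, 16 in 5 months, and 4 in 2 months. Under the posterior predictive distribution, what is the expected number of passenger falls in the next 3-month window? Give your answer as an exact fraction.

Total count: 5 + 5 + 16 + 4 = 30.
Total exposure: 4 + 5 + 5 + 2 = 16 months.
The Gamma prior is conjugate for the Poisson rate, so λ | data ~ Gamma(6+30, 3+16) = Gamma(36, 19).
Predictive mean over a 3-month window = T·E[λ|data] = 3·36/19 = 108/19.

108/19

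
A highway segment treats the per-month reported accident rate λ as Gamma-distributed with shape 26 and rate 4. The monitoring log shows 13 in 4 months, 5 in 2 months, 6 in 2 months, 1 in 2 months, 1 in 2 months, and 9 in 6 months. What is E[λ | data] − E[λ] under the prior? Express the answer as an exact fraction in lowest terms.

-41/11

Total count: 13 + 5 + 6 + 1 + 1 + 9 = 35.
Total exposure: 4 + 2 + 2 + 2 + 2 + 6 = 18 months.
Gamma(α, β) with Poisson data over total exposure Σt gives posterior Gamma(α+Σx, β+Σt) = Gamma(61, 22).
Posterior mean = 61/22 = 61/22; prior mean = 26/4 = 13/2. Difference = 61/22 − 13/2 = -41/11.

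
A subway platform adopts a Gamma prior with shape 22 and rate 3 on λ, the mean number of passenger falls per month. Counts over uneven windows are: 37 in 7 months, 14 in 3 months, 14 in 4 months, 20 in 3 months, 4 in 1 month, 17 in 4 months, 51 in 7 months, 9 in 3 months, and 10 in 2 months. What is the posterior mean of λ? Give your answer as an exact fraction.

198/37

Total count: 37 + 14 + 14 + 20 + 4 + 17 + 51 + 9 + 10 = 176.
Total exposure: 7 + 3 + 4 + 3 + 1 + 4 + 7 + 3 + 2 = 34 months.
Conjugate update: add total count to the shape and total exposure to the rate, giving Gamma(198, 37).
Posterior mean = α'/β' = 198/37.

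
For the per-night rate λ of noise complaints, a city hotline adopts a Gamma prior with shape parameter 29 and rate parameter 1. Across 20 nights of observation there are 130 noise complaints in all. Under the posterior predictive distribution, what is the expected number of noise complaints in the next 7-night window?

53

Total count 130 over total exposure 20 nights.
Gamma(α, β) with Poisson data over total exposure Σt gives posterior Gamma(α+Σx, β+Σt) = Gamma(159, 21).
Predictive mean over a 7-night window = T·E[λ|data] = 7·159/21 = 53.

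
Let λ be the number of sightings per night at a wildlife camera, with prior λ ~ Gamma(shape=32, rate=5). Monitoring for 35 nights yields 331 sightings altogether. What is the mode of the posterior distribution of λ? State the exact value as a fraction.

Total count 331 over total exposure 35 nights.
Gamma(α, β) with Poisson data over total exposure Σt gives posterior Gamma(α+Σx, β+Σt) = Gamma(363, 40).
Posterior mode = (α'−1)/β' = 362/40 = 181/20.

181/20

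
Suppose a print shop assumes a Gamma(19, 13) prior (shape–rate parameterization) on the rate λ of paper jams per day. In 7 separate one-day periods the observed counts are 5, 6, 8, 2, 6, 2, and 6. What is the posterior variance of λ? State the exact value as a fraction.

27/200

Total count: 5 + 6 + 8 + 2 + 6 + 2 + 6 = 35.
Total exposure: 7 days.
Gamma(α, β) with Poisson data over total exposure Σt gives posterior Gamma(α+Σx, β+Σt) = Gamma(54, 20).
Posterior variance = α'/β'² = 54/400 = 27/200.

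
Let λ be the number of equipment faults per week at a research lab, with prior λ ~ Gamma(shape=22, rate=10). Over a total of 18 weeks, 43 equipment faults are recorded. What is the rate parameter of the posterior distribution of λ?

28

Total count 43 over total exposure 18 weeks.
The Gamma prior is conjugate for the Poisson rate, so λ | data ~ Gamma(22+43, 10+18) = Gamma(65, 28).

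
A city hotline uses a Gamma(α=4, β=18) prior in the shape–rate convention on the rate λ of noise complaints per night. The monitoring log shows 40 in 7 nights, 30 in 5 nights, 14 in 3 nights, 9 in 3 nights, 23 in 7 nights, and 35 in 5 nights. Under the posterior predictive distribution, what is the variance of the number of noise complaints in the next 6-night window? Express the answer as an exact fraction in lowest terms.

Total count: 40 + 30 + 14 + 9 + 23 + 35 = 151.
Total exposure: 7 + 5 + 3 + 3 + 7 + 5 = 30 nights.
Conjugate update: add total count to the shape and total exposure to the rate, giving Gamma(155, 48).
The posterior predictive for a window of length T is Negative Binomial with variance T·α'·(β'+T)/β'² = 6·155·54/2304 = 1395/64.

1395/64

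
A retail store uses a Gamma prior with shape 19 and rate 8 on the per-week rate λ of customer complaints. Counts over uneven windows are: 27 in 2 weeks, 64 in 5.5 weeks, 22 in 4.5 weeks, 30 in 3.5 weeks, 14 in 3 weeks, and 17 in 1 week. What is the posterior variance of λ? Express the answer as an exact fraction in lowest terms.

772/3025

Total count: 27 + 64 + 22 + 30 + 14 + 17 = 174.
Total exposure: 2 + 5.5 + 4.5 + 3.5 + 3 + 1 = 19.5 weeks.
Posterior: α' = 19 + 174 = 193, β' = 8 + 19.5 = 55/2.
Posterior variance = α'/β'² = 193/(3025/4) = 772/3025.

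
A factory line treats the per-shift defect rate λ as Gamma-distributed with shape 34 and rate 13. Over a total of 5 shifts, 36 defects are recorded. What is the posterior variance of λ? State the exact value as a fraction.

Total count 36 over total exposure 5 shifts.
Posterior: α' = 34 + 36 = 70, β' = 13 + 5 = 18.
Posterior variance = α'/β'² = 70/324 = 35/162.

35/162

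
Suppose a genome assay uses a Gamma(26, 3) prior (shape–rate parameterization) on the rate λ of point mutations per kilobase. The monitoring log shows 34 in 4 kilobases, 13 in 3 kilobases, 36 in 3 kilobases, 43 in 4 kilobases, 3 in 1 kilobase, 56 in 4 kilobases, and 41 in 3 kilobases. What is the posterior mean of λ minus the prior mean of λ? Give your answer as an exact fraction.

Total count: 34 + 13 + 36 + 43 + 3 + 56 + 41 = 226.
Total exposure: 4 + 3 + 3 + 4 + 1 + 4 + 3 = 22 kilobases.
Gamma(α, β) with Poisson data over total exposure Σt gives posterior Gamma(α+Σx, β+Σt) = Gamma(252, 25).
Posterior mean = 252/25 = 252/25; prior mean = 26/3 = 26/3. Difference = 252/25 − 26/3 = 106/75.

106/75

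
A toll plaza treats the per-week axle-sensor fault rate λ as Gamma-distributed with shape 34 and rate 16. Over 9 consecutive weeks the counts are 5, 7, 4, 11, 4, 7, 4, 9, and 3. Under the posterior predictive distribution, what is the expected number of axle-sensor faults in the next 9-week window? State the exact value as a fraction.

792/25

Total count: 5 + 7 + 4 + 11 + 4 + 7 + 4 + 9 + 3 = 54.
Total exposure: 9 weeks.
Gamma(α, β) with Poisson data over total exposure Σt gives posterior Gamma(α+Σx, β+Σt) = Gamma(88, 25).
Predictive mean over a 9-week window = T·E[λ|data] = 9·88/25 = 792/25.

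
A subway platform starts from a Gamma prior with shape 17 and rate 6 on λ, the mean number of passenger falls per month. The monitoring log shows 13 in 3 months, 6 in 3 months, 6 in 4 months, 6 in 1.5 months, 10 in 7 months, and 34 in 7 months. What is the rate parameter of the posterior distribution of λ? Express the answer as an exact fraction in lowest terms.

Total count: 13 + 6 + 6 + 6 + 10 + 34 = 75.
Total exposure: 3 + 3 + 4 + 1.5 + 7 + 7 = 25.5 months.
Posterior: α' = 17 + 75 = 92, β' = 6 + 25.5 = 63/2.

63/2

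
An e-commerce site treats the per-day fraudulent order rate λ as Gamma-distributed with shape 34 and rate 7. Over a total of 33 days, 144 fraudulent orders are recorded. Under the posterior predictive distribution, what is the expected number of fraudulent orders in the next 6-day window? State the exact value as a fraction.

Total count 144 over total exposure 33 days.
Gamma(α, β) with Poisson data over total exposure Σt gives posterior Gamma(α+Σx, β+Σt) = Gamma(178, 40).
Predictive mean over a 6-day window = T·E[λ|data] = 6·178/40 = 267/10.

267/10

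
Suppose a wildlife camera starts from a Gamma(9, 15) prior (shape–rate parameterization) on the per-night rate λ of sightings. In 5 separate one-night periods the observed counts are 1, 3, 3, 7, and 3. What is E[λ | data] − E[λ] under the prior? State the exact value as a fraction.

Total count: 1 + 3 + 3 + 7 + 3 = 17.
Total exposure: 5 nights.
Gamma(α, β) with Poisson data over total exposure Σt gives posterior Gamma(α+Σx, β+Σt) = Gamma(26, 20).
Posterior mean = 26/20 = 13/10; prior mean = 9/15 = 3/5. Difference = 13/10 − 3/5 = 7/10.

7/10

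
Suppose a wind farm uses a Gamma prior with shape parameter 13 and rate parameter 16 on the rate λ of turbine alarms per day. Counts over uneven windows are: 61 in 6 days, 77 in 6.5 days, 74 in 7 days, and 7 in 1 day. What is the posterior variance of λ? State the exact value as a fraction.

Total count: 61 + 77 + 74 + 7 = 219.
Total exposure: 6 + 6.5 + 7 + 1 = 20.5 days.
The Gamma prior is conjugate for the Poisson rate, so λ | data ~ Gamma(13+219, 16+20.5) = Gamma(232, 73/2).
Posterior variance = α'/β'² = 232/(5329/4) = 928/5329.

928/5329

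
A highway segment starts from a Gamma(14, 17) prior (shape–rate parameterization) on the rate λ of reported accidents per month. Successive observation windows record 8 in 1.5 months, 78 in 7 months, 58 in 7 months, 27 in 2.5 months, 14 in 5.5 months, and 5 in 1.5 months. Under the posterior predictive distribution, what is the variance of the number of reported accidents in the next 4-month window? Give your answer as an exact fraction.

3128/147

Total count: 8 + 78 + 58 + 27 + 14 + 5 = 190.
Total exposure: 1.5 + 7 + 7 + 2.5 + 5.5 + 1.5 = 25 months.
Posterior: α' = 14 + 190 = 204, β' = 17 + 25 = 42.
The posterior predictive for a window of length T is Negative Binomial with variance T·α'·(β'+T)/β'² = 4·204·46/1764 = 3128/147.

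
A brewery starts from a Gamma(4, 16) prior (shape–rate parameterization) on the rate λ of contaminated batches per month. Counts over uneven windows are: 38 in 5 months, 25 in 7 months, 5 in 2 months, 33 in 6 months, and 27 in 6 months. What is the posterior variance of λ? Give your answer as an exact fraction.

Total count: 38 + 25 + 5 + 33 + 27 = 128.
Total exposure: 5 + 7 + 2 + 6 + 6 = 26 months.
Posterior: α' = 4 + 128 = 132, β' = 16 + 26 = 42.
Posterior variance = α'/β'² = 132/1764 = 11/147.

11/147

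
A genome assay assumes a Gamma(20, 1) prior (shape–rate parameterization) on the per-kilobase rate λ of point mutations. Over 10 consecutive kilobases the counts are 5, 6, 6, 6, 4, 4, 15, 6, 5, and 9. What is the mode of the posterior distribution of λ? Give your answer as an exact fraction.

Total count: 5 + 6 + 6 + 6 + 4 + 4 + 15 + 6 + 5 + 9 = 66.
Total exposure: 10 kilobases.
By Gamma–Poisson conjugacy, the posterior is Gamma(α + Σx, β + Σt) = Gamma(20 + 66, 1 + 10) = Gamma(86, 11).
Posterior mode = (α'−1)/β' = 85/11.

85/11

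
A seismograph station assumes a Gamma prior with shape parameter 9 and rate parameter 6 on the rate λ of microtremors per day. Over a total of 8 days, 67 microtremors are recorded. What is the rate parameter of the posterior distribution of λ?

Total count 67 over total exposure 8 days.
By Gamma–Poisson conjugacy, the posterior is Gamma(α + Σx, β + Σt) = Gamma(9 + 67, 6 + 8) = Gamma(76, 14).

14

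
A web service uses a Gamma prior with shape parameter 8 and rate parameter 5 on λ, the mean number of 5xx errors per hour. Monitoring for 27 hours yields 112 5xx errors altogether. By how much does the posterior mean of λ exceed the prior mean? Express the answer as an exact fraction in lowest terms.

43/20

Total count 112 over total exposure 27 hours.
Gamma(α, β) with Poisson data over total exposure Σt gives posterior Gamma(α+Σx, β+Σt) = Gamma(120, 32).
Posterior mean = 120/32 = 15/4; prior mean = 8/5 = 8/5. Difference = 15/4 − 8/5 = 43/20.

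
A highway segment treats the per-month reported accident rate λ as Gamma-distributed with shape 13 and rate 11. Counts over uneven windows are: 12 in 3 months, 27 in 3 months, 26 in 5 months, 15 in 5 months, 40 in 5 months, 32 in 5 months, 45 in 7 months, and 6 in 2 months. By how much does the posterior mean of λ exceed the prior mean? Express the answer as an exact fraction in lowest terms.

889/253

Total count: 12 + 27 + 26 + 15 + 40 + 32 + 45 + 6 = 203.
Total exposure: 3 + 3 + 5 + 5 + 5 + 5 + 7 + 2 = 35 months.
Conjugate update: add total count to the shape and total exposure to the rate, giving Gamma(216, 46).
Posterior mean = 216/46 = 108/23; prior mean = 13/11 = 13/11. Difference = 108/23 − 13/11 = 889/253.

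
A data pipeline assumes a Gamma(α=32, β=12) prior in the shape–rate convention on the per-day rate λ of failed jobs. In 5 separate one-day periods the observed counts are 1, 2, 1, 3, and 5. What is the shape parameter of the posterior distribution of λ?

44

Total count: 1 + 2 + 1 + 3 + 5 = 12.
Total exposure: 5 days.
Posterior: α' = 32 + 12 = 44, β' = 12 + 5 = 17.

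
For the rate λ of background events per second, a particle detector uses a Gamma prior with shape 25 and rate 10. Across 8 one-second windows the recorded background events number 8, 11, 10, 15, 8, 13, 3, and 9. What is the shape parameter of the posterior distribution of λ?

102

Total count: 8 + 11 + 10 + 15 + 8 + 13 + 3 + 9 = 77.
Total exposure: 8 seconds.
Posterior: α' = 25 + 77 = 102, β' = 10 + 8 = 18.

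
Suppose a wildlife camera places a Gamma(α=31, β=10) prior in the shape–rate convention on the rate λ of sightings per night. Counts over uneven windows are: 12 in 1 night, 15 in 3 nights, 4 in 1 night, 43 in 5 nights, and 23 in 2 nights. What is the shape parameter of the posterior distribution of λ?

Total count: 12 + 15 + 4 + 43 + 23 = 97.
Total exposure: 1 + 3 + 1 + 5 + 2 = 12 nights.
Gamma(α, β) with Poisson data over total exposure Σt gives posterior Gamma(α+Σx, β+Σt) = Gamma(128, 22).

128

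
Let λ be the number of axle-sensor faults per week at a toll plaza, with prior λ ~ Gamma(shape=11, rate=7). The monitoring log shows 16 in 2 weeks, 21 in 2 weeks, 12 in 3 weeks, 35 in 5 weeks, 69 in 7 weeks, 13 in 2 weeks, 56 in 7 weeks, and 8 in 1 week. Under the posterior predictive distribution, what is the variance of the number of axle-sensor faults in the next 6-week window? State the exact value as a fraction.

Total count: 16 + 21 + 12 + 35 + 69 + 13 + 56 + 8 = 230.
Total exposure: 2 + 2 + 3 + 5 + 7 + 2 + 7 + 1 = 29 weeks.
The Gamma prior is conjugate for the Poisson rate, so λ | data ~ Gamma(11+230, 7+29) = Gamma(241, 36).
The posterior predictive for a window of length T is Negative Binomial with variance T·α'·(β'+T)/β'² = 6·241·42/1296 = 1687/36.

1687/36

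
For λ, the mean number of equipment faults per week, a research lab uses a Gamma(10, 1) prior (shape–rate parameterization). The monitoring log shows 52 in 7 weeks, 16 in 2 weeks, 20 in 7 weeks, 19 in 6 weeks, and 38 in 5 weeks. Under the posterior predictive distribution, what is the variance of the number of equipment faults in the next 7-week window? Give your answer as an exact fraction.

Total count: 52 + 16 + 20 + 19 + 38 = 145.
Total exposure: 7 + 2 + 7 + 6 + 5 = 27 weeks.
By Gamma–Poisson conjugacy, the posterior is Gamma(α + Σx, β + Σt) = Gamma(10 + 145, 1 + 27) = Gamma(155, 28).
The posterior predictive for a window of length T is Negative Binomial with variance T·α'·(β'+T)/β'² = 7·155·35/784 = 775/16.

775/16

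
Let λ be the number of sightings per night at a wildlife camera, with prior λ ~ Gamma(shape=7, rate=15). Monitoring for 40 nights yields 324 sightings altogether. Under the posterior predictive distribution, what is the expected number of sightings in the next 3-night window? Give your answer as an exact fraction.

993/55

Total count 324 over total exposure 40 nights.
By Gamma–Poisson conjugacy, the posterior is Gamma(α + Σx, β + Σt) = Gamma(7 + 324, 15 + 40) = Gamma(331, 55).
Predictive mean over a 3-night window = T·E[λ|data] = 3·331/55 = 993/55.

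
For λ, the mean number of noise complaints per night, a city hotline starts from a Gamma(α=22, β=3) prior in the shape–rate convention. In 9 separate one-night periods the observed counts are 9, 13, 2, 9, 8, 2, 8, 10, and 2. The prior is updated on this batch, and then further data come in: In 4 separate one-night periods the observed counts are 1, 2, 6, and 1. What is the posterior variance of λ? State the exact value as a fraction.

Total count: 9 + 13 + 2 + 9 + 8 + 2 + 8 + 10 + 2 = 63.
Total exposure: 9 nights.
After the first batch: Gamma(22 + 63, 3 + 9) = Gamma(85, 12).
Total count: 1 + 2 + 6 + 1 = 10.
Total exposure: 4 nights.
After the second batch: Gamma(85 + 10, 12 + 4) = Gamma(95, 16).
Posterior variance = α'/β'² = 95/256.

95/256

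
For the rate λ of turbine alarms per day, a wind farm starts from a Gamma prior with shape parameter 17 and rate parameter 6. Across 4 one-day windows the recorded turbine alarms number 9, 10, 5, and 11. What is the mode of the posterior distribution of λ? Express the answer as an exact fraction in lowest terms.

Total count: 9 + 10 + 5 + 11 = 35.
Total exposure: 4 days.
Posterior: α' = 17 + 35 = 52, β' = 6 + 4 = 10.
Posterior mode = (α'−1)/β' = 51/10.

51/10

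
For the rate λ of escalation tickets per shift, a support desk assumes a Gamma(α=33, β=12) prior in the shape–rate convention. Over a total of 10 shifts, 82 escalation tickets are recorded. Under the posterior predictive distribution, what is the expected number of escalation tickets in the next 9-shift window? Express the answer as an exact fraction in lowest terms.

1035/22

Total count 82 over total exposure 10 shifts.
By Gamma–Poisson conjugacy, the posterior is Gamma(α + Σx, β + Σt) = Gamma(33 + 82, 12 + 10) = Gamma(115, 22).
Predictive mean over a 9-shift window = T·E[λ|data] = 9·115/22 = 1035/22.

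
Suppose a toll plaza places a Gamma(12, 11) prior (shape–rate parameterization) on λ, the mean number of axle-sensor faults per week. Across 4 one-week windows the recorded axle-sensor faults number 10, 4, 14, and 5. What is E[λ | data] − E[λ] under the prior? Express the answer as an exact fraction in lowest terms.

Total count: 10 + 4 + 14 + 5 = 33.
Total exposure: 4 weeks.
Posterior: α' = 12 + 33 = 45, β' = 11 + 4 = 15.
Posterior mean = 45/15 = 3; prior mean = 12/11 = 12/11. Difference = 3 − 12/11 = 21/11.

21/11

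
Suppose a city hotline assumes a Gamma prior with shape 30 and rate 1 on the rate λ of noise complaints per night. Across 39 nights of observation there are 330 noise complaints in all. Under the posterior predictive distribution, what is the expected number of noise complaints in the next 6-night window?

Total count 330 over total exposure 39 nights.
Posterior: α' = 30 + 330 = 360, β' = 1 + 39 = 40.
Predictive mean over a 6-night window = T·E[λ|data] = 6·360/40 = 54.

54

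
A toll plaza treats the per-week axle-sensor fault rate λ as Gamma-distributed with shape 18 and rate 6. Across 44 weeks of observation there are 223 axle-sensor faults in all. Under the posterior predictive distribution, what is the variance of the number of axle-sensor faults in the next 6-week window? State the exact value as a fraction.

Total count 223 over total exposure 44 weeks.
Gamma(α, β) with Poisson data over total exposure Σt gives posterior Gamma(α+Σx, β+Σt) = Gamma(241, 50).
The posterior predictive for a window of length T is Negative Binomial with variance T·α'·(β'+T)/β'² = 6·241·56/2500 = 20244/625.

20244/625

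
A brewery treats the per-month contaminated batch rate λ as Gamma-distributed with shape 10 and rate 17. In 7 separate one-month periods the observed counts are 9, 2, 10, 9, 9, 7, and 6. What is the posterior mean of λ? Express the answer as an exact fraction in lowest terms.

Total count: 9 + 2 + 10 + 9 + 9 + 7 + 6 = 52.
Total exposure: 7 months.
Posterior: α' = 10 + 52 = 62, β' = 17 + 7 = 24.
Posterior mean = α'/β' = 62/24 = 31/12.

31/12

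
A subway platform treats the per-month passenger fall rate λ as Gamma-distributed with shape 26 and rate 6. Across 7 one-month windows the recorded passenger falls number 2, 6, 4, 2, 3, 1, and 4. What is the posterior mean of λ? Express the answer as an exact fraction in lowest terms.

48/13

Total count: 2 + 6 + 4 + 2 + 3 + 1 + 4 = 22.
Total exposure: 7 months.
The Gamma prior is conjugate for the Poisson rate, so λ | data ~ Gamma(26+22, 6+7) = Gamma(48, 13).
Posterior mean = α'/β' = 48/13.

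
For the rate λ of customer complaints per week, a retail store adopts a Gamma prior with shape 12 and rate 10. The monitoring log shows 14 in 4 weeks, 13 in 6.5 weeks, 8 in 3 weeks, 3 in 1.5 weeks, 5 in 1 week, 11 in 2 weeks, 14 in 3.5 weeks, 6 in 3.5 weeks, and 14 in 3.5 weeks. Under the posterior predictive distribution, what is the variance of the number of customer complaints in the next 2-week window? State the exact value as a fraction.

Total count: 14 + 13 + 8 + 3 + 5 + 11 + 14 + 6 + 14 = 88.
Total exposure: 4 + 6.5 + 3 + 1.5 + 1 + 2 + 3.5 + 3.5 + 3.5 = 28.5 weeks.
Posterior: α' = 12 + 88 = 100, β' = 10 + 28.5 = 77/2.
The posterior predictive for a window of length T is Negative Binomial with variance T·α'·(β'+T)/β'² = 2·100·(81/2)/(5929/4) = 32400/5929.

32400/5929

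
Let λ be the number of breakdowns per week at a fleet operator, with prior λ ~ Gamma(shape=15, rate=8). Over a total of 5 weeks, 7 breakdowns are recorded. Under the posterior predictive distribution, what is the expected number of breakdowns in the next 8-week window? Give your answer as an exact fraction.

176/13

Total count 7 over total exposure 5 weeks.
Conjugate update: add total count to the shape and total exposure to the rate, giving Gamma(22, 13).
Predictive mean over an 8-week window = T·E[λ|data] = 8·22/13 = 176/13.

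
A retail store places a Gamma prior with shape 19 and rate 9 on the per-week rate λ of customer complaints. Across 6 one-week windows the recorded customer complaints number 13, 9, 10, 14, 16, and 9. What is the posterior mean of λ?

Total count: 13 + 9 + 10 + 14 + 16 + 9 = 71.
Total exposure: 6 weeks.
Posterior: α' = 19 + 71 = 90, β' = 9 + 6 = 15.
Posterior mean = α'/β' = 90/15 = 6.

6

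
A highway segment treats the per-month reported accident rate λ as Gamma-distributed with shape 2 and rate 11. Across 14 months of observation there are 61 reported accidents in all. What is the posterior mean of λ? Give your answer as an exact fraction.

Total count 61 over total exposure 14 months.
Posterior: α' = 2 + 61 = 63, β' = 11 + 14 = 25.
Posterior mean = α'/β' = 63/25.

63/25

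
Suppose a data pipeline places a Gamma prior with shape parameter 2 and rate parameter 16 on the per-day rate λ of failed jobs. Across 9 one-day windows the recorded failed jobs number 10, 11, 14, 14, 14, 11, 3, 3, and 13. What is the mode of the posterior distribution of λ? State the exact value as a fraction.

94/25

Total count: 10 + 11 + 14 + 14 + 14 + 11 + 3 + 3 + 13 = 93.
Total exposure: 9 days.
By Gamma–Poisson conjugacy, the posterior is Gamma(α + Σx, β + Σt) = Gamma(2 + 93, 16 + 9) = Gamma(95, 25).
Posterior mode = (α'−1)/β' = 94/25.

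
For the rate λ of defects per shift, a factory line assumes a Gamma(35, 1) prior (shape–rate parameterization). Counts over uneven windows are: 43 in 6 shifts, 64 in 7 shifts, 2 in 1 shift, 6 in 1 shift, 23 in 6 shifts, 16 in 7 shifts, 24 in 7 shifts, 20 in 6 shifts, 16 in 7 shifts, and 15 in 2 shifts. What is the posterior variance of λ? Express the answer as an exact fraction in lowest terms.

Total count: 43 + 64 + 2 + 6 + 23 + 16 + 24 + 20 + 16 + 15 = 229.
Total exposure: 6 + 7 + 1 + 1 + 6 + 7 + 7 + 6 + 7 + 2 = 50 shifts.
Conjugate update: add total count to the shape and total exposure to the rate, giving Gamma(264, 51).
Posterior variance = α'/β'² = 264/2601 = 88/867.

88/867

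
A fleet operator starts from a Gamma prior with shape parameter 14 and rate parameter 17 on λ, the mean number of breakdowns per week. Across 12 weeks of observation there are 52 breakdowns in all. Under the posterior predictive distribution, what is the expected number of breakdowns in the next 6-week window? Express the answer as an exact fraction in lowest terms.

396/29

Total count 52 over total exposure 12 weeks.
By Gamma–Poisson conjugacy, the posterior is Gamma(α + Σx, β + Σt) = Gamma(14 + 52, 17 + 12) = Gamma(66, 29).
Predictive mean over a 6-week window = T·E[λ|data] = 6·66/29 = 396/29.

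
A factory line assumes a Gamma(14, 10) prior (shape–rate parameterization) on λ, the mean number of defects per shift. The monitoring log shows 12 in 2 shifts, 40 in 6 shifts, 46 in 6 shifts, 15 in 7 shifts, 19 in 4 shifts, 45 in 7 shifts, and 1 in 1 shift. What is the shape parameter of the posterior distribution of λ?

192

Total count: 12 + 40 + 46 + 15 + 19 + 45 + 1 = 178.
Total exposure: 2 + 6 + 6 + 7 + 4 + 7 + 1 = 33 shifts.
Gamma(α, β) with Poisson data over total exposure Σt gives posterior Gamma(α+Σx, β+Σt) = Gamma(192, 43).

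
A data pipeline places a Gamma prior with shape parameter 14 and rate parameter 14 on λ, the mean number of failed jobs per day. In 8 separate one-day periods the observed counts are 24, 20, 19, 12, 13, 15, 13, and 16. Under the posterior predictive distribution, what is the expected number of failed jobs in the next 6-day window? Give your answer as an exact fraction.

Total count: 24 + 20 + 19 + 12 + 13 + 15 + 13 + 16 = 132.
Total exposure: 8 days.
Conjugate update: add total count to the shape and total exposure to the rate, giving Gamma(146, 22).
Predictive mean over a 6-day window = T·E[λ|data] = 6·146/22 = 438/11.

438/11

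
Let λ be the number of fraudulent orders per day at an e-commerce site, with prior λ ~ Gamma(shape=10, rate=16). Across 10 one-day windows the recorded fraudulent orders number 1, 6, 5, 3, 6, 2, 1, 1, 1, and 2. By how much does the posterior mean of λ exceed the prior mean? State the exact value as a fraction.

Total count: 1 + 6 + 5 + 3 + 6 + 2 + 1 + 1 + 1 + 2 = 28.
Total exposure: 10 days.
Conjugate update: add total count to the shape and total exposure to the rate, giving Gamma(38, 26).
Posterior mean = 38/26 = 19/13; prior mean = 10/16 = 5/8. Difference = 19/13 − 5/8 = 87/104.

87/104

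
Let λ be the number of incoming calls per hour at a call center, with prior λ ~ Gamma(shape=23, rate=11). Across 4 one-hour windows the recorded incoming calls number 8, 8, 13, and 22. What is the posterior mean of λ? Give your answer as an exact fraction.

Total count: 8 + 8 + 13 + 22 = 51.
Total exposure: 4 hours.
The Gamma prior is conjugate for the Poisson rate, so λ | data ~ Gamma(23+51, 11+4) = Gamma(74, 15).
Posterior mean = α'/β' = 74/15.

74/15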